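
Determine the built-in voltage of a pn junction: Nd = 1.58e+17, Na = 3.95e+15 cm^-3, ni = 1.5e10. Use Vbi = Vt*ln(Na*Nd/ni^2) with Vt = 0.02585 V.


Step 1: Compute Na*Nd/ni^2 = 3.95e+15 * 1.58e+17 / (1.5e10)^2 = 2.7738e+12
Step 2: ln(2.7738e+12) = 28.6512
Step 3: Vbi = 0.02585 * 28.6512 = 0.741 V

0.741


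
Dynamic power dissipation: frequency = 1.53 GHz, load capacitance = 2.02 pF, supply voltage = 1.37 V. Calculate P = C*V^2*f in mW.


Step 1: V^2 = 1.37^2 = 1.8769 V^2
Step 2: P = C*V^2*f = 2.02e-12 F * 1.8769 * 1.53e9 Hz
Step 3: P = 5.80074714e-03 W
Step 4: P = 5.801 mW

5.801


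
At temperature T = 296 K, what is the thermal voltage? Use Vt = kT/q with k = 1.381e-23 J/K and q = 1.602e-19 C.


Step 1: kT = 1.381e-23 * 296 = 4.08776e-21 J
Step 2: Vt = kT/q = 4.08776e-21 / 1.602e-19
Step 3: Vt = 0.02552 V

0.02552


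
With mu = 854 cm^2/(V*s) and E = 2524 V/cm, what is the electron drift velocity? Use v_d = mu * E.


Step 1: v_d = mu * E
Step 2: v_d = 854 * 2524 = 2155496
Step 3: v_d = 2.16e+06 cm/s

2.16e+06


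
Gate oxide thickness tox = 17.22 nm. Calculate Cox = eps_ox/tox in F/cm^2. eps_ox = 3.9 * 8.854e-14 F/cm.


Step 1: eps_ox = 3.9 * 8.854e-14 = 3.45306e-13 F/cm
Step 2: tox in cm = 17.22 nm * 1e-7 = 1.7220e-06 cm
Step 3: Cox = 3.45306e-13 / 1.7220e-06 = 2.01e-07 F/cm^2

2.01e-07


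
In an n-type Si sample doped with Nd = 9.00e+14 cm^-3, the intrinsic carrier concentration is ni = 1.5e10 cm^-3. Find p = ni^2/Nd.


Step 1: Since Nd >> ni, n ≈ Nd = 9.00e+14 cm^-3
Step 2: p = ni^2 / n = (1.5e10)^2 / 9.00e+14
Step 3: p = 2.25e20 / 9.00e+14 = 2.50e+05 cm^-3

2.50e+05


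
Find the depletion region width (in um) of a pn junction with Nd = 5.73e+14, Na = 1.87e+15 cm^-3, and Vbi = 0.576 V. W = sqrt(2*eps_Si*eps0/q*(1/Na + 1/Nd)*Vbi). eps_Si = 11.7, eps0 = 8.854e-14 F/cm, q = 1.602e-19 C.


Step 1: 1/Na + 1/Nd = 1/1.87e+15 + 1/5.73e+14 = 2.27996e-15
Step 2: 2*eps*eps0/q = 2*11.7*8.854e-14/1.602e-19 = 1.293281e+07
Step 3: W^2 = 1.293281e+07 * 2.27996e-15 * 0.576 = 1.69841e-08
Step 4: W = sqrt(1.69841e-08) = 1.303e-04 cm = 1.303 um

1.303


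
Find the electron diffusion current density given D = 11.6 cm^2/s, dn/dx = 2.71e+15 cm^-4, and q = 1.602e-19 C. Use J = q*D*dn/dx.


Step 1: J = q * D * (dn/dx)
Step 2: J = 1.602e-19 * 11.6 * 2.71e+15
Step 3: J = 5.04e-03 A/cm^2

5.04e-03


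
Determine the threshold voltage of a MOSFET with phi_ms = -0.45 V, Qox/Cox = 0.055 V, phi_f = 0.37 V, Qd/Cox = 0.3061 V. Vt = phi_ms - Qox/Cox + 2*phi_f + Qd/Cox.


Step 1: Vt = phi_ms - Qox/Cox + 2*phi_f + Qd/Cox
Step 2: Vt = -0.45 - 0.055 + 2*0.37 + 0.3061
Step 3: Vt = -0.45 - 0.055 + 0.74 + 0.3061
Step 4: Vt = 0.5411 V

0.5411


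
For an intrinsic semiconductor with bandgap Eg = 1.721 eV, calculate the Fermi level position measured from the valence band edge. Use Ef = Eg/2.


Step 1: For an intrinsic semiconductor, the Fermi level sits at midgap.
Step 2: Ef = Eg / 2 = 1.721 / 2 = 0.8605 eV

0.8605


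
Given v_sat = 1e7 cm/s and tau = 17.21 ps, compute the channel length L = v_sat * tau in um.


Step 1: tau in seconds = 17.21 ps * 1e-12 = 1.7210e-11 s
Step 2: L = v_sat * tau = 1e7 * 1.7210e-11 = 1.7210e-04 cm
Step 3: L in um = 1.7210e-04 * 1e4 = 1.721 um

1.721


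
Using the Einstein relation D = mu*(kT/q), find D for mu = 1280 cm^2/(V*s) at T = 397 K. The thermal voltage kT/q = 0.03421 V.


Step 1: D = mu * (kT/q)
Step 2: D = 1280 * 0.03421
Step 3: D = 43.79 cm^2/s

43.79


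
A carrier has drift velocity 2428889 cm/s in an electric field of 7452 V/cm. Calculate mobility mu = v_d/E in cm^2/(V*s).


Step 1: mu = v_d / E
Step 2: mu = 2428889 / 7452
Step 3: mu = 325.94 cm^2/(V*s)

325.94


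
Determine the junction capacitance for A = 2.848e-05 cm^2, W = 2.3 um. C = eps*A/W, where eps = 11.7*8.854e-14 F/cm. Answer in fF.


Step 1: eps_Si = 11.7 * 8.854e-14 = 1.035918e-12 F/cm
Step 2: W in cm = 2.3 * 1e-4 = 2.30e-04 cm
Step 3: C = 1.035918e-12 * 2.848e-05 / 2.30e-04 = 1.282737e-13 F
Step 4: C = 128.27 fF

128.27


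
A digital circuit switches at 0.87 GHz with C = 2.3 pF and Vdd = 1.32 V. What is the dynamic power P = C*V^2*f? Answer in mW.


Step 1: V^2 = 1.32^2 = 1.7424 V^2
Step 2: P = C*V^2*f = 2.3e-12 F * 1.7424 * 0.87e9 Hz
Step 3: P = 3.4865424e-03 W
Step 4: P = 3.487 mW

3.487


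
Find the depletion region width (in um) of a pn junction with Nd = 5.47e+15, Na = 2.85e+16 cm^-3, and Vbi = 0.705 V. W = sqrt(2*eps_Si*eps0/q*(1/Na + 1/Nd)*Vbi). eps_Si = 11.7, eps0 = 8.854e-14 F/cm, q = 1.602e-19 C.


Step 1: 1/Na + 1/Nd = 1/2.85e+16 + 1/5.47e+15 = 2.17903e-16
Step 2: 2*eps*eps0/q = 2*11.7*8.854e-14/1.602e-19 = 1.293281e+07
Step 3: W^2 = 1.293281e+07 * 2.17903e-16 * 0.705 = 1.98676e-09
Step 4: W = sqrt(1.98676e-09) = 4.457e-05 cm = 0.4457 um

0.4457


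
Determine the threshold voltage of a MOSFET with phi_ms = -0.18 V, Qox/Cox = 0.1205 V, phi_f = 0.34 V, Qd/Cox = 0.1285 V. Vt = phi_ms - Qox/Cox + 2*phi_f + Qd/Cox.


Step 1: Vt = phi_ms - Qox/Cox + 2*phi_f + Qd/Cox
Step 2: Vt = -0.18 - 0.1205 + 2*0.34 + 0.1285
Step 3: Vt = -0.18 - 0.1205 + 0.68 + 0.1285
Step 4: Vt = 0.508 V

0.508


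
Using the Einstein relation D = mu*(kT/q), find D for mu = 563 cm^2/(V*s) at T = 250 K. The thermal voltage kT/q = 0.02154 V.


Step 1: D = mu * (kT/q)
Step 2: D = 563 * 0.02154
Step 3: D = 12.13 cm^2/s

12.13


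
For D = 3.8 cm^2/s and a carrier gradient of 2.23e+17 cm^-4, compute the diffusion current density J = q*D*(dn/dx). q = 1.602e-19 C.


Step 1: J = q * D * (dn/dx)
Step 2: J = 1.602e-19 * 3.8 * 2.23e+17
Step 3: J = 1.36e-01 A/cm^2

1.36e-01


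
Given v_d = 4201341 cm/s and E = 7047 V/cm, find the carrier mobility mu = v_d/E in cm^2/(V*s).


Step 1: mu = v_d / E
Step 2: mu = 4201341 / 7047
Step 3: mu = 596.19 cm^2/(V*s)

596.19


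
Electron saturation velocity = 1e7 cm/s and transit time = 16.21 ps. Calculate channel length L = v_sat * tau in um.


Step 1: tau in seconds = 16.21 ps * 1e-12 = 1.6210e-11 s
Step 2: L = v_sat * tau = 1e7 * 1.6210e-11 = 1.6210e-04 cm
Step 3: L in um = 1.6210e-04 * 1e4 = 1.621 um

1.621


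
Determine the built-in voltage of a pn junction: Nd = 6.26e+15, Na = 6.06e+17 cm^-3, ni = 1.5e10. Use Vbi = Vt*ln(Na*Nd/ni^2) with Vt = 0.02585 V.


Step 1: Compute Na*Nd/ni^2 = 6.06e+17 * 6.26e+15 / (1.5e10)^2 = 1.6860e+13
Step 2: ln(1.6860e+13) = 30.4560
Step 3: Vbi = 0.02585 * 30.4560 = 0.787 V

0.787


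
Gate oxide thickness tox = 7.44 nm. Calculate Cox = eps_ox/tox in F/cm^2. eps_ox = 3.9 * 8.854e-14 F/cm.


Step 1: eps_ox = 3.9 * 8.854e-14 = 3.45306e-13 F/cm
Step 2: tox in cm = 7.44 nm * 1e-7 = 7.4400e-07 cm
Step 3: Cox = 3.45306e-13 / 7.4400e-07 = 4.64e-07 F/cm^2

4.64e-07


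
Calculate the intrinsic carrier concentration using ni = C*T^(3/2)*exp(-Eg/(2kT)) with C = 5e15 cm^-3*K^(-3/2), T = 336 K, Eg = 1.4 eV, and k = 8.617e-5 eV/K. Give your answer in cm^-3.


Step 1: Compute kT = 8.617e-5 * 336 = 0.02895312 eV
Step 2: Exponent = -Eg/(2kT) = -1.4/(2*0.02895312) = -24.17701
Step 3: T^(3/2) = 336^1.5 = 6158.98
Step 4: ni = 5e15 * 6158.98 * exp(-24.17701) = 9.74e+08 cm^-3

9.74e+08


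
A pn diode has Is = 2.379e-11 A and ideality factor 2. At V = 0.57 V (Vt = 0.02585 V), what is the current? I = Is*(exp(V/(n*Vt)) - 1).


Step 1: V/(n*Vt) = 0.57/(2*0.02585) = 11.0251
Step 2: exp(11.0251) = 6.1396e+04
Step 3: I = 2.379e-11 * (6.1396e+04 - 1) = 1.46e-06 A

1.46e-06


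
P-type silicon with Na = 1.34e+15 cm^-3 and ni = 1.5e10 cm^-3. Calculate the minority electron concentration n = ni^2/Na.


Step 1: Majority hole concentration p ≈ Na = 1.34e+15 cm^-3
Step 2: n = ni^2 / Na = (1.5e10)^2 / 1.34e+15
Step 3: n = 1.68e+05 cm^-3

1.68e+05


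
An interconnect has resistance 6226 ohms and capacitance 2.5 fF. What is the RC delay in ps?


Step 1: tau = R * C
Step 2: tau = 6226 * 2.5 fF = 6226 * 2.5e-15 F
Step 3: tau = 1.5565e-11 s = 15.565 ps

15.565


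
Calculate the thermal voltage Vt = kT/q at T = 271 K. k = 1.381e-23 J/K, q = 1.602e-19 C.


Step 1: kT = 1.381e-23 * 271 = 3.74251e-21 J
Step 2: Vt = kT/q = 3.74251e-21 / 1.602e-19
Step 3: Vt = 0.02336 V

0.02336


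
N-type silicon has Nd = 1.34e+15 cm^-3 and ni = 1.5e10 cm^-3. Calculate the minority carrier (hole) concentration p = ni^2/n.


Step 1: Since Nd >> ni, n ≈ Nd = 1.34e+15 cm^-3
Step 2: p = ni^2 / n = (1.5e10)^2 / 1.34e+15
Step 3: p = 2.25e20 / 1.34e+15 = 1.68e+05 cm^-3

1.68e+05


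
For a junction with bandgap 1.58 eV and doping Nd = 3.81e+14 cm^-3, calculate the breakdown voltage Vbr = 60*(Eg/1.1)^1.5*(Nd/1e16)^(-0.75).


Step 1: Eg/1.1 = 1.58/1.1 = 1.436364
Step 2: (Eg/1.1)^1.5 = 1.436364^1.5 = 1.721459
Step 3: (Nd/1e16)^(-0.75) = (0.0381)^(-0.75) = 11.595948
Step 4: Vbr = 60 * 1.721459 * 11.595948 = 1197.7 V

1197.7


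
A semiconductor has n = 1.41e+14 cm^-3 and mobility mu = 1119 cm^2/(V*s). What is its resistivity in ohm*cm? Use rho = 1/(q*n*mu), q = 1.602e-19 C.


Step 1: sigma = q * n * mu = 1.602e-19 * 1.41e+14 * 1119 = 2.52762e-02 S/cm
Step 2: rho = 1 / sigma = 1 / 2.52762e-02 = 39.56 ohm*cm

39.56


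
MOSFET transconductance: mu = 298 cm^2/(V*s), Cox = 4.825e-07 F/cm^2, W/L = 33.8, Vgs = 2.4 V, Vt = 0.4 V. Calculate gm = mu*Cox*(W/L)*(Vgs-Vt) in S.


Step 1: Vov = Vgs - Vt = 2.4 - 0.4 = 2.0 V
Step 2: gm = mu * Cox * (W/L) * Vov
Step 3: gm = 298 * 4.825e-07 * 33.8 * 2.0 = 9.72e-03 S

9.72e-03


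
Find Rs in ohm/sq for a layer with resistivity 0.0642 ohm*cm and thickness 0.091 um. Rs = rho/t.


Step 1: Convert thickness to cm: t = 0.091 um = 9.1000e-06 cm
Step 2: Rs = rho / t = 0.0642 / 9.1000e-06
Step 3: Rs = 7054.9 ohm/sq

7054.9


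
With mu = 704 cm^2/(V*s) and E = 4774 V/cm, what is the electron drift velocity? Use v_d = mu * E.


Step 1: v_d = mu * E
Step 2: v_d = 704 * 4774 = 3360896
Step 3: v_d = 3.36e+06 cm/s

3.36e+06


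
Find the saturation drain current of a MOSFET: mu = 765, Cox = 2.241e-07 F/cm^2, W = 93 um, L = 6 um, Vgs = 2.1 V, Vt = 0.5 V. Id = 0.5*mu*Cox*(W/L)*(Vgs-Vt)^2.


Step 1: Overdrive voltage Vov = Vgs - Vt = 2.1 - 0.5 = 1.6 V
Step 2: W/L = 93/6 = 15.5
Step 3: Id = 0.5 * 765 * 2.241e-07 * 15.5 * 1.6^2
Step 4: Id = 3.40e-03 A

3.40e-03


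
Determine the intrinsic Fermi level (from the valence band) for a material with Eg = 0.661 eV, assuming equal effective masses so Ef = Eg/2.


Step 1: For an intrinsic semiconductor, the Fermi level sits at midgap.
Step 2: Ef = Eg / 2 = 0.661 / 2 = 0.3305 eV

0.3305


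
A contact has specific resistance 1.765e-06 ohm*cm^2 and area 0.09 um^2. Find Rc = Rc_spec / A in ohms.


Step 1: Convert area to cm^2: 0.09 um^2 = 9.0000e-10 cm^2
Step 2: Rc = Rc_spec / A = 1.765e-06 / 9.0000e-10
Step 3: Rc = 1.96e+03 ohms

1.96e+03


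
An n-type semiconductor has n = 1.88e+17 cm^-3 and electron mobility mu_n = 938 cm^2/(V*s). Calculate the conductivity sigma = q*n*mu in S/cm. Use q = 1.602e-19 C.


Step 1: sigma = q * n * mu
Step 2: sigma = 1.602e-19 * 1.88e+17 * 938
Step 3: sigma = 2.825e+01 S/cm

2.825e+01


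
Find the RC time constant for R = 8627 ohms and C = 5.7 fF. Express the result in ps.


Step 1: tau = R * C
Step 2: tau = 8627 * 5.7 fF = 8627 * 5.7e-15 F
Step 3: tau = 4.91739e-11 s = 49.1739 ps

49.1739


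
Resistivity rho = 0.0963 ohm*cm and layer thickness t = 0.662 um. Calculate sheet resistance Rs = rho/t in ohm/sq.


Step 1: Convert thickness to cm: t = 0.662 um = 6.6200e-05 cm
Step 2: Rs = rho / t = 0.0963 / 6.6200e-05
Step 3: Rs = 1454.7 ohm/sq

1454.7


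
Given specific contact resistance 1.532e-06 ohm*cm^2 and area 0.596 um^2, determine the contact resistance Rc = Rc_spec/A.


Step 1: Convert area to cm^2: 0.596 um^2 = 5.9600e-09 cm^2
Step 2: Rc = Rc_spec / A = 1.532e-06 / 5.9600e-09
Step 3: Rc = 2.57e+02 ohms

2.57e+02


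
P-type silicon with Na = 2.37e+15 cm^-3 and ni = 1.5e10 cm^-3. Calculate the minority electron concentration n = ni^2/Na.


Step 1: Majority hole concentration p ≈ Na = 2.37e+15 cm^-3
Step 2: n = ni^2 / Na = (1.5e10)^2 / 2.37e+15
Step 3: n = 9.49e+04 cm^-3

9.49e+04


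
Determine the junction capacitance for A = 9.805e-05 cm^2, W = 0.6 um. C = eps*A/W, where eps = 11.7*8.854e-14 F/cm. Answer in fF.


Step 1: eps_Si = 11.7 * 8.854e-14 = 1.035918e-12 F/cm
Step 2: W in cm = 0.6 * 1e-4 = 6.00e-05 cm
Step 3: C = 1.035918e-12 * 9.805e-05 / 6.00e-05 = 1.692863e-12 F
Step 4: C = 1692.86 fF

1692.86


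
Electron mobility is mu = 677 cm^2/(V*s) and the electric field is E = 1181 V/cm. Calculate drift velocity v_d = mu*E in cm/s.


Step 1: v_d = mu * E
Step 2: v_d = 677 * 1181 = 799537
Step 3: v_d = 8.00e+05 cm/s

8.00e+05


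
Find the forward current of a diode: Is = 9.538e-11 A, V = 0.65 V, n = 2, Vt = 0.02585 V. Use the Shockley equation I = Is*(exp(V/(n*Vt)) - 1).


Step 1: V/(n*Vt) = 0.65/(2*0.02585) = 12.5725
Step 2: exp(12.5725) = 2.8851e+05
Step 3: I = 9.538e-11 * (2.8851e+05 - 1) = 2.75e-05 A

2.75e-05


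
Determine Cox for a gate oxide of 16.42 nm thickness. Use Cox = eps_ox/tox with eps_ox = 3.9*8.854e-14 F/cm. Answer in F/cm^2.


Step 1: eps_ox = 3.9 * 8.854e-14 = 3.45306e-13 F/cm
Step 2: tox in cm = 16.42 nm * 1e-7 = 1.6420e-06 cm
Step 3: Cox = 3.45306e-13 / 1.6420e-06 = 2.10e-07 F/cm^2

2.10e-07


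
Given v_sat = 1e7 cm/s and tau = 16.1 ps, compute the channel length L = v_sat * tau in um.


Step 1: tau in seconds = 16.1 ps * 1e-12 = 1.6100e-11 s
Step 2: L = v_sat * tau = 1e7 * 1.6100e-11 = 1.6100e-04 cm
Step 3: L in um = 1.6100e-04 * 1e4 = 1.61 um

1.61


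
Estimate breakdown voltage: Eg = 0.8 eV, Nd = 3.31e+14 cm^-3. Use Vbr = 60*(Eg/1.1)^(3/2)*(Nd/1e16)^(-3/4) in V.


Step 1: Eg/1.1 = 0.8/1.1 = 0.727273
Step 2: (Eg/1.1)^1.5 = 0.727273^1.5 = 0.620221
Step 3: (Nd/1e16)^(-0.75) = (0.0331)^(-0.75) = 12.886323
Step 4: Vbr = 60 * 0.620221 * 12.886323 = 479.5 V

479.5


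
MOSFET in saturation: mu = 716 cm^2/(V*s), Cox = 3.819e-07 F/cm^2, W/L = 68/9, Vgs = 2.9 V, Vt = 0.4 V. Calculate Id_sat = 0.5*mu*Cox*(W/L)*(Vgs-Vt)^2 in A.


Step 1: Overdrive voltage Vov = Vgs - Vt = 2.9 - 0.4 = 2.5 V
Step 2: W/L = 68/9 = 7.55556
Step 3: Id = 0.5 * 716 * 3.819e-07 * 7.55556 * 2.5^2
Step 4: Id = 6.46e-03 A

6.46e-03


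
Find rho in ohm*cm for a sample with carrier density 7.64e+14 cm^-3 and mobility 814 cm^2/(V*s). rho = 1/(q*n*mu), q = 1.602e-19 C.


Step 1: sigma = q * n * mu = 1.602e-19 * 7.64e+14 * 814 = 9.96277e-02 S/cm
Step 2: rho = 1 / sigma = 1 / 9.96277e-02 = 10.04 ohm*cm

10.04


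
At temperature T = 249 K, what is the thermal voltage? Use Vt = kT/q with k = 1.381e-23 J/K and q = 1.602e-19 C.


Step 1: kT = 1.381e-23 * 249 = 3.43869e-21 J
Step 2: Vt = kT/q = 3.43869e-21 / 1.602e-19
Step 3: Vt = 0.02146 V

0.02146


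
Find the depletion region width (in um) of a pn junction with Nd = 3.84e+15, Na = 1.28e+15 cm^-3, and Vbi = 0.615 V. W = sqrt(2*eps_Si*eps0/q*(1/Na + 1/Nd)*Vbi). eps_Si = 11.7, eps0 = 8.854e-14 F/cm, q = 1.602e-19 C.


Step 1: 1/Na + 1/Nd = 1/1.28e+15 + 1/3.84e+15 = 1.04167e-15
Step 2: 2*eps*eps0/q = 2*11.7*8.854e-14/1.602e-19 = 1.293281e+07
Step 3: W^2 = 1.293281e+07 * 1.04167e-15 * 0.615 = 8.28511e-09
Step 4: W = sqrt(8.28511e-09) = 9.102e-05 cm = 0.9102 um

0.9102


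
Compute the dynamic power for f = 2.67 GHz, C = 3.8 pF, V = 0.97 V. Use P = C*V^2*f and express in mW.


Step 1: V^2 = 0.97^2 = 0.9409 V^2
Step 2: P = C*V^2*f = 3.8e-12 F * 0.9409 * 2.67e9 Hz
Step 3: P = 9.5463714e-03 W
Step 4: P = 9.546 mW

9.546


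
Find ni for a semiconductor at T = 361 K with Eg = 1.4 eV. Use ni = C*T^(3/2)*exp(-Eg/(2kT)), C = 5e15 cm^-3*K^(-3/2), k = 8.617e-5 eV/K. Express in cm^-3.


Step 1: Compute kT = 8.617e-5 * 361 = 0.03110737 eV
Step 2: Exponent = -Eg/(2kT) = -1.4/(2*0.03110737) = -22.50271
Step 3: T^(3/2) = 361^1.5 = 6859.00
Step 4: ni = 5e15 * 6859.00 * exp(-22.50271) = 5.79e+09 cm^-3

5.79e+09


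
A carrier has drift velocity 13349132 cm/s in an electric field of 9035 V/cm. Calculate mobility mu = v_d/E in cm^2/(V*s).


Step 1: mu = v_d / E
Step 2: mu = 13349132 / 9035
Step 3: mu = 1477.49 cm^2/(V*s)

1477.49


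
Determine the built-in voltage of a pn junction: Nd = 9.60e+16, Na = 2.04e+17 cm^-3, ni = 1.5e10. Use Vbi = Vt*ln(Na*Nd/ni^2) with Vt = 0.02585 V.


Step 1: Compute Na*Nd/ni^2 = 2.04e+17 * 9.60e+16 / (1.5e10)^2 = 8.7040e+13
Step 2: ln(8.7040e+13) = 32.0974
Step 3: Vbi = 0.02585 * 32.0974 = 0.83 V

0.83


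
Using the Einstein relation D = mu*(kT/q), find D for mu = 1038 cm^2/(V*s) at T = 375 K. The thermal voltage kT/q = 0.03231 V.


Step 1: D = mu * (kT/q)
Step 2: D = 1038 * 0.03231
Step 3: D = 33.54 cm^2/s

33.54


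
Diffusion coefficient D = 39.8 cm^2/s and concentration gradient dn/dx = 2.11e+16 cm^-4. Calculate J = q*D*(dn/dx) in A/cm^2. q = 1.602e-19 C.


Step 1: J = q * D * (dn/dx)
Step 2: J = 1.602e-19 * 39.8 * 2.11e+16
Step 3: J = 1.35e-01 A/cm^2

1.35e-01


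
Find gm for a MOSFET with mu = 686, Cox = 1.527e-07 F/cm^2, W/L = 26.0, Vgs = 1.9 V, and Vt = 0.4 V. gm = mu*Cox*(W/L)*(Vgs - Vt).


Step 1: Vov = Vgs - Vt = 1.9 - 0.4 = 1.5 V
Step 2: gm = mu * Cox * (W/L) * Vov
Step 3: gm = 686 * 1.527e-07 * 26.0 * 1.5 = 4.09e-03 S

4.09e-03


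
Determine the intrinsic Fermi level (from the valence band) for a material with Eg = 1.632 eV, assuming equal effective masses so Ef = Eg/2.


Step 1: For an intrinsic semiconductor, the Fermi level sits at midgap.
Step 2: Ef = Eg / 2 = 1.632 / 2 = 0.816 eV

0.816


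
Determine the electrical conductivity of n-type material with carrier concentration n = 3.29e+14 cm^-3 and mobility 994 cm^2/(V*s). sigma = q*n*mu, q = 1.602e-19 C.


Step 1: sigma = q * n * mu
Step 2: sigma = 1.602e-19 * 3.29e+14 * 994
Step 3: sigma = 5.239e-02 S/cm

5.239e-02


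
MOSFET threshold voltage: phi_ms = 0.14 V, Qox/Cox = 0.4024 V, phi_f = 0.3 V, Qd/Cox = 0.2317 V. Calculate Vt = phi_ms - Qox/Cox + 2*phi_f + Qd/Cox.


Step 1: Vt = phi_ms - Qox/Cox + 2*phi_f + Qd/Cox
Step 2: Vt = 0.14 - 0.4024 + 2*0.3 + 0.2317
Step 3: Vt = 0.14 - 0.4024 + 0.6 + 0.2317
Step 4: Vt = 0.5693 V

0.5693


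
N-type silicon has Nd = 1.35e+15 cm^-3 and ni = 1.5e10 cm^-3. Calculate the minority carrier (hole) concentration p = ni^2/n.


Step 1: Since Nd >> ni, n ≈ Nd = 1.35e+15 cm^-3
Step 2: p = ni^2 / n = (1.5e10)^2 / 1.35e+15
Step 3: p = 2.25e20 / 1.35e+15 = 1.67e+05 cm^-3

1.67e+05


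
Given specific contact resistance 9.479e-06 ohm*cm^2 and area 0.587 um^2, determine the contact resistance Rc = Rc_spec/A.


Step 1: Convert area to cm^2: 0.587 um^2 = 5.8700e-09 cm^2
Step 2: Rc = Rc_spec / A = 9.479e-06 / 5.8700e-09
Step 3: Rc = 1.61e+03 ohms

1.61e+03


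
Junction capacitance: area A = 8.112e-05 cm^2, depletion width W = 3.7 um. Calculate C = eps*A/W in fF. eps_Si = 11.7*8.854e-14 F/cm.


Step 1: eps_Si = 11.7 * 8.854e-14 = 1.035918e-12 F/cm
Step 2: W in cm = 3.7 * 1e-4 = 3.70e-04 cm
Step 3: C = 1.035918e-12 * 8.112e-05 / 3.70e-04 = 2.271180e-13 F
Step 4: C = 227.12 fF

227.12


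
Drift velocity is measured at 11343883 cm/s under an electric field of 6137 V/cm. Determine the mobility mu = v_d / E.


Step 1: mu = v_d / E
Step 2: mu = 11343883 / 6137
Step 3: mu = 1848.44 cm^2/(V*s)

1848.44


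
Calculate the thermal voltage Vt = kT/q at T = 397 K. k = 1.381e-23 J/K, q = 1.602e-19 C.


Step 1: kT = 1.381e-23 * 397 = 5.48257e-21 J
Step 2: Vt = kT/q = 5.48257e-21 / 1.602e-19
Step 3: Vt = 0.03422 V

0.03422


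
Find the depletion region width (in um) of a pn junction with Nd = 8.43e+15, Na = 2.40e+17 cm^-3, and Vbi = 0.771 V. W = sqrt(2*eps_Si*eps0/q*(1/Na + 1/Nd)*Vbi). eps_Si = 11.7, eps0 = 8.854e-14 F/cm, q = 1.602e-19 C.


Step 1: 1/Na + 1/Nd = 1/2.40e+17 + 1/8.43e+15 = 1.22791e-16
Step 2: 2*eps*eps0/q = 2*11.7*8.854e-14/1.602e-19 = 1.293281e+07
Step 3: W^2 = 1.293281e+07 * 1.22791e-16 * 0.771 = 1.22437e-09
Step 4: W = sqrt(1.22437e-09) = 3.499e-05 cm = 0.3499 um

0.3499


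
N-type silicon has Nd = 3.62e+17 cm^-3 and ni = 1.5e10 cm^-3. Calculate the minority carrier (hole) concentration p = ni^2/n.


Step 1: Since Nd >> ni, n ≈ Nd = 3.62e+17 cm^-3
Step 2: p = ni^2 / n = (1.5e10)^2 / 3.62e+17
Step 3: p = 2.25e20 / 3.62e+17 = 6.22e+02 cm^-3

6.22e+02


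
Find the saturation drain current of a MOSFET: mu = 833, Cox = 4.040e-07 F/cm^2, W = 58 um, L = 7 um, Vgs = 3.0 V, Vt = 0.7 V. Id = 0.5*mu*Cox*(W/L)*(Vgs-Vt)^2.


Step 1: Overdrive voltage Vov = Vgs - Vt = 3.0 - 0.7 = 2.3 V
Step 2: W/L = 58/7 = 8.28571
Step 3: Id = 0.5 * 833 * 4.040e-07 * 8.28571 * 2.3^2
Step 4: Id = 7.38e-03 A

7.38e-03


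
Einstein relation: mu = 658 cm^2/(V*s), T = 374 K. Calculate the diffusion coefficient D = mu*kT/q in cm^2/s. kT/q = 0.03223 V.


Step 1: D = mu * (kT/q)
Step 2: D = 658 * 0.03223
Step 3: D = 21.21 cm^2/s

21.21


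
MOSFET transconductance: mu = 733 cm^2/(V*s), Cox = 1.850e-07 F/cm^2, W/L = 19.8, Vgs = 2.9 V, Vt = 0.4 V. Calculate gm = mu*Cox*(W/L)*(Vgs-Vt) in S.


Step 1: Vov = Vgs - Vt = 2.9 - 0.4 = 2.5 V
Step 2: gm = mu * Cox * (W/L) * Vov
Step 3: gm = 733 * 1.850e-07 * 19.8 * 2.5 = 6.71e-03 S

6.71e-03


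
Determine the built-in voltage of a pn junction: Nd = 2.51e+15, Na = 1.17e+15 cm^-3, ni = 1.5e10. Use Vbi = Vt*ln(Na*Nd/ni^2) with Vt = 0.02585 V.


Step 1: Compute Na*Nd/ni^2 = 1.17e+15 * 2.51e+15 / (1.5e10)^2 = 1.3052e+10
Step 2: ln(1.3052e+10) = 23.2922
Step 3: Vbi = 0.02585 * 23.2922 = 0.602 V

0.602


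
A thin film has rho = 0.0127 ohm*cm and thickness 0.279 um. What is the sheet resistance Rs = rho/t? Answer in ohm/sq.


Step 1: Convert thickness to cm: t = 0.279 um = 2.7900e-05 cm
Step 2: Rs = rho / t = 0.0127 / 2.7900e-05
Step 3: Rs = 455.2 ohm/sq

455.2


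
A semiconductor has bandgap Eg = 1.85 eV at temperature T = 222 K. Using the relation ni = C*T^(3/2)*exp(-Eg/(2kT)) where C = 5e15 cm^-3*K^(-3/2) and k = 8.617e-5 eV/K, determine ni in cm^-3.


Step 1: Compute kT = 8.617e-5 * 222 = 0.01912974 eV
Step 2: Exponent = -Eg/(2kT) = -1.85/(2*0.01912974) = -48.35403
Step 3: T^(3/2) = 222^1.5 = 3307.73
Step 4: ni = 5e15 * 3307.73 * exp(-48.35403) = 1.65e-02 cm^-3

1.65e-02


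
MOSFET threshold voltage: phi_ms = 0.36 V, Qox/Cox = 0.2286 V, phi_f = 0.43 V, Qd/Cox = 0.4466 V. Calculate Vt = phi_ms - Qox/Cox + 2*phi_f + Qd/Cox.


Step 1: Vt = phi_ms - Qox/Cox + 2*phi_f + Qd/Cox
Step 2: Vt = 0.36 - 0.2286 + 2*0.43 + 0.4466
Step 3: Vt = 0.36 - 0.2286 + 0.86 + 0.4466
Step 4: Vt = 1.438 V

1.438


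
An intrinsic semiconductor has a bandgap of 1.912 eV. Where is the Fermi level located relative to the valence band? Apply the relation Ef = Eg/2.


Step 1: For an intrinsic semiconductor, the Fermi level sits at midgap.
Step 2: Ef = Eg / 2 = 1.912 / 2 = 0.956 eV

0.956


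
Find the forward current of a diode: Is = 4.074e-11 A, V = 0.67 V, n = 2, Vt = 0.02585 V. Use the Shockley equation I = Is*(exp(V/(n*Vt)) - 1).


Step 1: V/(n*Vt) = 0.67/(2*0.02585) = 12.9594
Step 2: exp(12.9594) = 4.2481e+05
Step 3: I = 4.074e-11 * (4.2481e+05 - 1) = 1.73e-05 A

1.73e-05


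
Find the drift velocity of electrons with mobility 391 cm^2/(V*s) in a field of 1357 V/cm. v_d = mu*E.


Step 1: v_d = mu * E
Step 2: v_d = 391 * 1357 = 530587
Step 3: v_d = 5.31e+05 cm/s

5.31e+05


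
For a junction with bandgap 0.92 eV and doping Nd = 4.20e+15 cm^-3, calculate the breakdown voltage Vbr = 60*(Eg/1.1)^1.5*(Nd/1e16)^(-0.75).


Step 1: Eg/1.1 = 0.92/1.1 = 0.836364
Step 2: (Eg/1.1)^1.5 = 0.836364^1.5 = 0.764879
Step 3: (Nd/1e16)^(-0.75) = (0.42)^(-0.75) = 1.916739
Step 4: Vbr = 60 * 0.764879 * 1.916739 = 88.0 V

88.0


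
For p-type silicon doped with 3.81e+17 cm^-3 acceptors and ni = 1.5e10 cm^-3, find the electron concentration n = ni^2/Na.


Step 1: Majority hole concentration p ≈ Na = 3.81e+17 cm^-3
Step 2: n = ni^2 / Na = (1.5e10)^2 / 3.81e+17
Step 3: n = 5.91e+02 cm^-3

5.91e+02


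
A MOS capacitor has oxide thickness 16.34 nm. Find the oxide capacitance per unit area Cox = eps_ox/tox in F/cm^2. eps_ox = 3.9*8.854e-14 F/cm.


Step 1: eps_ox = 3.9 * 8.854e-14 = 3.45306e-13 F/cm
Step 2: tox in cm = 16.34 nm * 1e-7 = 1.6340e-06 cm
Step 3: Cox = 3.45306e-13 / 1.6340e-06 = 2.11e-07 F/cm^2

2.11e-07


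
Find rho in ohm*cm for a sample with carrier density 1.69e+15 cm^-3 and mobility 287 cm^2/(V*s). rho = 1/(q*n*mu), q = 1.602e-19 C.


Step 1: sigma = q * n * mu = 1.602e-19 * 1.69e+15 * 287 = 7.77018e-02 S/cm
Step 2: rho = 1 / sigma = 1 / 7.77018e-02 = 12.87 ohm*cm

12.87


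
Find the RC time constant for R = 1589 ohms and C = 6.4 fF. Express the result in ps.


Step 1: tau = R * C
Step 2: tau = 1589 * 6.4 fF = 1589 * 6.4e-15 F
Step 3: tau = 1.01696e-11 s = 10.1696 ps

10.1696


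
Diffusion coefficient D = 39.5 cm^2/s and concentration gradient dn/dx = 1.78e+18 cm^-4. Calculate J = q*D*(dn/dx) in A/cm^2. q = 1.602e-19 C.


Step 1: J = q * D * (dn/dx)
Step 2: J = 1.602e-19 * 39.5 * 1.78e+18
Step 3: J = 1.13e+01 A/cm^2

1.13e+01


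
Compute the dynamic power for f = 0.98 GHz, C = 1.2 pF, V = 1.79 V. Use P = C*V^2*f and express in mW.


Step 1: V^2 = 1.79^2 = 3.2041 V^2
Step 2: P = C*V^2*f = 1.2e-12 F * 3.2041 * 0.98e9 Hz
Step 3: P = 3.7680216e-03 W
Step 4: P = 3.768 mW

3.768


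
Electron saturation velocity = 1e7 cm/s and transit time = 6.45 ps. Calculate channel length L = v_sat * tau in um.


Step 1: tau in seconds = 6.45 ps * 1e-12 = 6.4500e-12 s
Step 2: L = v_sat * tau = 1e7 * 6.4500e-12 = 6.4500e-05 cm
Step 3: L in um = 6.4500e-05 * 1e4 = 0.645 um

0.645


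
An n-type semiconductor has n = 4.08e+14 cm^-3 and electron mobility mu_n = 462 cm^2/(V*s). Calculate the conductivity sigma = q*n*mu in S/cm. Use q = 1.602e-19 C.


Step 1: sigma = q * n * mu
Step 2: sigma = 1.602e-19 * 4.08e+14 * 462
Step 3: sigma = 3.020e-02 S/cm

3.020e-02


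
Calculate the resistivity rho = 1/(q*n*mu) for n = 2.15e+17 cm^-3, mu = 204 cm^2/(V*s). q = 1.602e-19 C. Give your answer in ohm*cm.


Step 1: sigma = q * n * mu = 1.602e-19 * 2.15e+17 * 204 = 7.02637e+00 S/cm
Step 2: rho = 1 / sigma = 1 / 7.02637e+00 = 0.1423 ohm*cm

0.1423


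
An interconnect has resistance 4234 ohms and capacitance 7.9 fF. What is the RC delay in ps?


Step 1: tau = R * C
Step 2: tau = 4234 * 7.9 fF = 4234 * 7.9e-15 F
Step 3: tau = 3.34486e-11 s = 33.4486 ps

33.4486


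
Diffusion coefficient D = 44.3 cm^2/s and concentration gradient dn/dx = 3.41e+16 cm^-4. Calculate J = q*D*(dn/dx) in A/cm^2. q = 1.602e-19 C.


Step 1: J = q * D * (dn/dx)
Step 2: J = 1.602e-19 * 44.3 * 3.41e+16
Step 3: J = 2.42e-01 A/cm^2

2.42e-01


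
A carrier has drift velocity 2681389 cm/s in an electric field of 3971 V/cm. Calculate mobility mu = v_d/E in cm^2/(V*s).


Step 1: mu = v_d / E
Step 2: mu = 2681389 / 3971
Step 3: mu = 675.24 cm^2/(V*s)

675.24


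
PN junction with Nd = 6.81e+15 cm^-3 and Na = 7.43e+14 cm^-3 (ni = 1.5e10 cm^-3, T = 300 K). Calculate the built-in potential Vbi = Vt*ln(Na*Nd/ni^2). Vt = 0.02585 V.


Step 1: Compute Na*Nd/ni^2 = 7.43e+14 * 6.81e+15 / (1.5e10)^2 = 2.2488e+10
Step 2: ln(2.2488e+10) = 23.8362
Step 3: Vbi = 0.02585 * 23.8362 = 0.616 V

0.616


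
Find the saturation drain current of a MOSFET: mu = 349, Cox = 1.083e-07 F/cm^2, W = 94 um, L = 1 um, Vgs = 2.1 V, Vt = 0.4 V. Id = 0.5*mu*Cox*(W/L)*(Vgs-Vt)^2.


Step 1: Overdrive voltage Vov = Vgs - Vt = 2.1 - 0.4 = 1.7 V
Step 2: W/L = 94/1 = 94
Step 3: Id = 0.5 * 349 * 1.083e-07 * 94 * 1.7^2
Step 4: Id = 5.13e-03 A

5.13e-03


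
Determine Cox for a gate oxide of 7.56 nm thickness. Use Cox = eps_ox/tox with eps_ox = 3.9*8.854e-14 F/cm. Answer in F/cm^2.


Step 1: eps_ox = 3.9 * 8.854e-14 = 3.45306e-13 F/cm
Step 2: tox in cm = 7.56 nm * 1e-7 = 7.5600e-07 cm
Step 3: Cox = 3.45306e-13 / 7.5600e-07 = 4.57e-07 F/cm^2

4.57e-07


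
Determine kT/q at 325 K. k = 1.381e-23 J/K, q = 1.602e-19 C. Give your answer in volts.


Step 1: kT = 1.381e-23 * 325 = 4.48825e-21 J
Step 2: Vt = kT/q = 4.48825e-21 / 1.602e-19
Step 3: Vt = 0.02802 V

0.02802


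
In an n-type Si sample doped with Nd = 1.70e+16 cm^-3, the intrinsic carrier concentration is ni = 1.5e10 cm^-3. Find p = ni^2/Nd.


Step 1: Since Nd >> ni, n ≈ Nd = 1.70e+16 cm^-3
Step 2: p = ni^2 / n = (1.5e10)^2 / 1.70e+16
Step 3: p = 2.25e20 / 1.70e+16 = 1.32e+04 cm^-3

1.32e+04


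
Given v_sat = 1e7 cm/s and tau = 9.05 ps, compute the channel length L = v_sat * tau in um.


Step 1: tau in seconds = 9.05 ps * 1e-12 = 9.0500e-12 s
Step 2: L = v_sat * tau = 1e7 * 9.0500e-12 = 9.0500e-05 cm
Step 3: L in um = 9.0500e-05 * 1e4 = 0.905 um

0.905


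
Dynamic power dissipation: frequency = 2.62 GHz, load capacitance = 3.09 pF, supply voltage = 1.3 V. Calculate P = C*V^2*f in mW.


Step 1: V^2 = 1.3^2 = 1.69 V^2
Step 2: P = C*V^2*f = 3.09e-12 F * 1.69 * 2.62e9 Hz
Step 3: P = 1.3681902e-02 W
Step 4: P = 13.682 mW

13.682


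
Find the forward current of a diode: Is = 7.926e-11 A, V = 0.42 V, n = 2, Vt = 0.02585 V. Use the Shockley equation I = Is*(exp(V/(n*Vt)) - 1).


Step 1: V/(n*Vt) = 0.42/(2*0.02585) = 8.1238
Step 2: exp(8.1238) = 3.3738e+03
Step 3: I = 7.926e-11 * (3.3738e+03 - 1) = 2.67e-07 A

2.67e-07


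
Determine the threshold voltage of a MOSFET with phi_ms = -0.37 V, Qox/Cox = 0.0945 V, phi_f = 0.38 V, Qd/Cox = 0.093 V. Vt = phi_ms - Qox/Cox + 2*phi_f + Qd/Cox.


Step 1: Vt = phi_ms - Qox/Cox + 2*phi_f + Qd/Cox
Step 2: Vt = -0.37 - 0.0945 + 2*0.38 + 0.093
Step 3: Vt = -0.37 - 0.0945 + 0.76 + 0.093
Step 4: Vt = 0.3885 V

0.3885


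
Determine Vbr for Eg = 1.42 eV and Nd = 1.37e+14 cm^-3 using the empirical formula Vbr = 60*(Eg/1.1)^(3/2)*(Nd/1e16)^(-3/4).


Step 1: Eg/1.1 = 1.42/1.1 = 1.290909
Step 2: (Eg/1.1)^1.5 = 1.290909^1.5 = 1.466707
Step 3: (Nd/1e16)^(-0.75) = (0.0137)^(-0.75) = 24.972359
Step 4: Vbr = 60 * 1.466707 * 24.972359 = 2197.6 V

2197.6


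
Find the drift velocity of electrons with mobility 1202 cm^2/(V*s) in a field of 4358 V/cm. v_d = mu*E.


Step 1: v_d = mu * E
Step 2: v_d = 1202 * 4358 = 5238316
Step 3: v_d = 5.24e+06 cm/s

5.24e+06


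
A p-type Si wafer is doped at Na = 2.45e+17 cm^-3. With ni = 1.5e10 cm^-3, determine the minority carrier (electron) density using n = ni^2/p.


Step 1: Majority hole concentration p ≈ Na = 2.45e+17 cm^-3
Step 2: n = ni^2 / Na = (1.5e10)^2 / 2.45e+17
Step 3: n = 9.18e+02 cm^-3

9.18e+02


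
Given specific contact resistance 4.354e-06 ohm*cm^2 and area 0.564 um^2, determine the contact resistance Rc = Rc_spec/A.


Step 1: Convert area to cm^2: 0.564 um^2 = 5.6400e-09 cm^2
Step 2: Rc = Rc_spec / A = 4.354e-06 / 5.6400e-09
Step 3: Rc = 7.72e+02 ohms

7.72e+02


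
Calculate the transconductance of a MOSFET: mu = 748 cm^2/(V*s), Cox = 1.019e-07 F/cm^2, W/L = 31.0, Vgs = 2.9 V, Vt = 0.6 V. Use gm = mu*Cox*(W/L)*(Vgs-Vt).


Step 1: Vov = Vgs - Vt = 2.9 - 0.6 = 2.3 V
Step 2: gm = mu * Cox * (W/L) * Vov
Step 3: gm = 748 * 1.019e-07 * 31.0 * 2.3 = 5.43e-03 S

5.43e-03


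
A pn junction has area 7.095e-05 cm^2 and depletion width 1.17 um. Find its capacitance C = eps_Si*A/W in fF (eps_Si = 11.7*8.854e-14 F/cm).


Step 1: eps_Si = 11.7 * 8.854e-14 = 1.035918e-12 F/cm
Step 2: W in cm = 1.17 * 1e-4 = 1.17e-04 cm
Step 3: C = 1.035918e-12 * 7.095e-05 / 1.17e-04 = 6.281913e-13 F
Step 4: C = 628.19 fF

628.19


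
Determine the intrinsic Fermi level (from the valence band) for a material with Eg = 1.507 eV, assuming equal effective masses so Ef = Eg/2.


Step 1: For an intrinsic semiconductor, the Fermi level sits at midgap.
Step 2: Ef = Eg / 2 = 1.507 / 2 = 0.7535 eV

0.7535


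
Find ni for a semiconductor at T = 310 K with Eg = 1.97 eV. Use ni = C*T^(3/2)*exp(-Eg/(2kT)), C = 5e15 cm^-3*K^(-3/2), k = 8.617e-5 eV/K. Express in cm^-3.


Step 1: Compute kT = 8.617e-5 * 310 = 0.0267127 eV
Step 2: Exponent = -Eg/(2kT) = -1.97/(2*0.0267127) = -36.87385
Step 3: T^(3/2) = 310^1.5 = 5458.11
Step 4: ni = 5e15 * 5458.11 * exp(-36.87385) = 2.64e+03 cm^-3

2.64e+03


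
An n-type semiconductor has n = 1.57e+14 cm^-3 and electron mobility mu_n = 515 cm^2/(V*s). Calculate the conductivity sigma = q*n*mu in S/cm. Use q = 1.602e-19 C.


Step 1: sigma = q * n * mu
Step 2: sigma = 1.602e-19 * 1.57e+14 * 515
Step 3: sigma = 1.295e-02 S/cm

1.295e-02


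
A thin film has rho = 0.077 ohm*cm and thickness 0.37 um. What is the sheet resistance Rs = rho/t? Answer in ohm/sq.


Step 1: Convert thickness to cm: t = 0.37 um = 3.7000e-05 cm
Step 2: Rs = rho / t = 0.077 / 3.7000e-05
Step 3: Rs = 2081.1 ohm/sq

2081.1


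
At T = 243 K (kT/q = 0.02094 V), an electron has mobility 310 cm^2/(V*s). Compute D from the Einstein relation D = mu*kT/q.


Step 1: D = mu * (kT/q)
Step 2: D = 310 * 0.02094
Step 3: D = 6.49 cm^2/s

6.49


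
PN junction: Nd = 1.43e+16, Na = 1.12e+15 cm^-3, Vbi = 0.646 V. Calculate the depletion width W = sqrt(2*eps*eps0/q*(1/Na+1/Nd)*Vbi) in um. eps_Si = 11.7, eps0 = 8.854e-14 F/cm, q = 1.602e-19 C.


Step 1: 1/Na + 1/Nd = 1/1.12e+15 + 1/1.43e+16 = 9.62787e-16
Step 2: 2*eps*eps0/q = 2*11.7*8.854e-14/1.602e-19 = 1.293281e+07
Step 3: W^2 = 1.293281e+07 * 9.62787e-16 * 0.646 = 8.04370e-09
Step 4: W = sqrt(8.04370e-09) = 8.969e-05 cm = 0.8969 um

0.8969


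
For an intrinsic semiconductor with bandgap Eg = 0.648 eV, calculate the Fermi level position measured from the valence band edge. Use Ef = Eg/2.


Step 1: For an intrinsic semiconductor, the Fermi level sits at midgap.
Step 2: Ef = Eg / 2 = 0.648 / 2 = 0.324 eV

0.324


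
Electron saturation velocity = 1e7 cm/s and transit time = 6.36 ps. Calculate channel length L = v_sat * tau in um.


Step 1: tau in seconds = 6.36 ps * 1e-12 = 6.3600e-12 s
Step 2: L = v_sat * tau = 1e7 * 6.3600e-12 = 6.3600e-05 cm
Step 3: L in um = 6.3600e-05 * 1e4 = 0.636 um

0.636


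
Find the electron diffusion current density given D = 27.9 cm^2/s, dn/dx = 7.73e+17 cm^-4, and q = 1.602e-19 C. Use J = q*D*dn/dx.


Step 1: J = q * D * (dn/dx)
Step 2: J = 1.602e-19 * 27.9 * 7.73e+17
Step 3: J = 3.45e+00 A/cm^2

3.45e+00


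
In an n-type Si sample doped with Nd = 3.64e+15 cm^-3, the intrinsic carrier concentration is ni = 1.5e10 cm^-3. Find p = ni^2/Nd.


Step 1: Since Nd >> ni, n ≈ Nd = 3.64e+15 cm^-3
Step 2: p = ni^2 / n = (1.5e10)^2 / 3.64e+15
Step 3: p = 2.25e20 / 3.64e+15 = 6.18e+04 cm^-3

6.18e+04


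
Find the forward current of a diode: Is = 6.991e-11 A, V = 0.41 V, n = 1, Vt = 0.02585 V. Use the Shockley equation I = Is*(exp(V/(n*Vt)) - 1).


Step 1: V/(n*Vt) = 0.41/(1*0.02585) = 15.8607
Step 2: exp(15.8607) = 7.7306e+06
Step 3: I = 6.991e-11 * (7.7306e+06 - 1) = 5.40e-04 A

5.40e-04


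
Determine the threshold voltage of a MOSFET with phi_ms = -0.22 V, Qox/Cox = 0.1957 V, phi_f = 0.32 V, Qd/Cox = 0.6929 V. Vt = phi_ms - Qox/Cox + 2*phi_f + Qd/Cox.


Step 1: Vt = phi_ms - Qox/Cox + 2*phi_f + Qd/Cox
Step 2: Vt = -0.22 - 0.1957 + 2*0.32 + 0.6929
Step 3: Vt = -0.22 - 0.1957 + 0.64 + 0.6929
Step 4: Vt = 0.9172 V

0.9172


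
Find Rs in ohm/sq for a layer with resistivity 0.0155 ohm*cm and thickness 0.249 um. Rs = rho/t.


Step 1: Convert thickness to cm: t = 0.249 um = 2.4900e-05 cm
Step 2: Rs = rho / t = 0.0155 / 2.4900e-05
Step 3: Rs = 622.5 ohm/sq

622.5


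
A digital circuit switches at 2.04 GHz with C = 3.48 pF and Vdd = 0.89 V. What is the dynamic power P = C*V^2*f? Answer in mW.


Step 1: V^2 = 0.89^2 = 0.7921 V^2
Step 2: P = C*V^2*f = 3.48e-12 F * 0.7921 * 2.04e9 Hz
Step 3: P = 5.62327632e-03 W
Step 4: P = 5.623 mW

5.623


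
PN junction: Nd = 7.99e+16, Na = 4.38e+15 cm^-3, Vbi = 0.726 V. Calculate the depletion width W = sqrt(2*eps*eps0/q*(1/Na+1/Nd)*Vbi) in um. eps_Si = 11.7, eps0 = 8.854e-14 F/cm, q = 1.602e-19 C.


Step 1: 1/Na + 1/Nd = 1/4.38e+15 + 1/7.99e+16 = 2.40826e-16
Step 2: 2*eps*eps0/q = 2*11.7*8.854e-14/1.602e-19 = 1.293281e+07
Step 3: W^2 = 1.293281e+07 * 2.40826e-16 * 0.726 = 2.26117e-09
Step 4: W = sqrt(2.26117e-09) = 4.755e-05 cm = 0.4755 um

0.4755


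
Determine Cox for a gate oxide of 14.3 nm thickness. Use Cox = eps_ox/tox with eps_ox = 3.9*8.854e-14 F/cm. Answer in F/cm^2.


Step 1: eps_ox = 3.9 * 8.854e-14 = 3.45306e-13 F/cm
Step 2: tox in cm = 14.3 nm * 1e-7 = 1.4300e-06 cm
Step 3: Cox = 3.45306e-13 / 1.4300e-06 = 2.41e-07 F/cm^2

2.41e-07


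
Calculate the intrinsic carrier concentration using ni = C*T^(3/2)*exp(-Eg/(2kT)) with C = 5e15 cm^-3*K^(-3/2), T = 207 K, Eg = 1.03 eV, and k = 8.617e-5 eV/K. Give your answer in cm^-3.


Step 1: Compute kT = 8.617e-5 * 207 = 0.01783719 eV
Step 2: Exponent = -Eg/(2kT) = -1.03/(2*0.01783719) = -28.87226
Step 3: T^(3/2) = 207^1.5 = 2978.21
Step 4: ni = 5e15 * 2978.21 * exp(-28.87226) = 4.30e+06 cm^-3

4.30e+06


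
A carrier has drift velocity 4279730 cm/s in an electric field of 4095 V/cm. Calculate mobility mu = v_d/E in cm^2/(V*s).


Step 1: mu = v_d / E
Step 2: mu = 4279730 / 4095
Step 3: mu = 1045.11 cm^2/(V*s)

1045.11


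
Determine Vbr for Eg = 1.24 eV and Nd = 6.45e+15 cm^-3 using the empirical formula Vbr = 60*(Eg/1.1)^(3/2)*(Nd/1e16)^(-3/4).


Step 1: Eg/1.1 = 1.24/1.1 = 1.127273
Step 2: (Eg/1.1)^1.5 = 1.127273^1.5 = 1.196861
Step 3: (Nd/1e16)^(-0.75) = (0.645)^(-0.75) = 1.389409
Step 4: Vbr = 60 * 1.196861 * 1.389409 = 99.8 V

99.8


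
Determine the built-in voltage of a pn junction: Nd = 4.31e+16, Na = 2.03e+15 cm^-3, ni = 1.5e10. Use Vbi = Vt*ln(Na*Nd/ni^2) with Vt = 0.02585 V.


Step 1: Compute Na*Nd/ni^2 = 2.03e+15 * 4.31e+16 / (1.5e10)^2 = 3.8886e+11
Step 2: ln(3.8886e+11) = 26.6865
Step 3: Vbi = 0.02585 * 26.6865 = 0.69 V

0.69


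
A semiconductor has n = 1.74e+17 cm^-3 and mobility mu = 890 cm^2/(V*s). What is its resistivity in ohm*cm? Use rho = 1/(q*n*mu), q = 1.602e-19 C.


Step 1: sigma = q * n * mu = 1.602e-19 * 1.74e+17 * 890 = 2.48086e+01 S/cm
Step 2: rho = 1 / sigma = 1 / 2.48086e+01 = 0.04031 ohm*cm

0.04031


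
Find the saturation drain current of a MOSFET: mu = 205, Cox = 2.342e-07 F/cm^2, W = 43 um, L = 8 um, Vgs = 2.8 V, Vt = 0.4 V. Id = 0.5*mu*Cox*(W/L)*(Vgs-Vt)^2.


Step 1: Overdrive voltage Vov = Vgs - Vt = 2.8 - 0.4 = 2.4 V
Step 2: W/L = 43/8 = 5.375
Step 3: Id = 0.5 * 205 * 2.342e-07 * 5.375 * 2.4^2
Step 4: Id = 7.43e-04 A

7.43e-04


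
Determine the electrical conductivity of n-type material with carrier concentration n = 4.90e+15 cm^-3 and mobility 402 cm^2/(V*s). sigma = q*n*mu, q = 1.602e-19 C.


Step 1: sigma = q * n * mu
Step 2: sigma = 1.602e-19 * 4.90e+15 * 402
Step 3: sigma = 3.156e-01 S/cm

3.156e-01


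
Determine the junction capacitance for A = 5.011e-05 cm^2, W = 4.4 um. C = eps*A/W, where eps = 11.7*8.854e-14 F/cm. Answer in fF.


Step 1: eps_Si = 11.7 * 8.854e-14 = 1.035918e-12 F/cm
Step 2: W in cm = 4.4 * 1e-4 = 4.40e-04 cm
Step 3: C = 1.035918e-12 * 5.011e-05 / 4.40e-04 = 1.179769e-13 F
Step 4: C = 117.98 fF

117.98


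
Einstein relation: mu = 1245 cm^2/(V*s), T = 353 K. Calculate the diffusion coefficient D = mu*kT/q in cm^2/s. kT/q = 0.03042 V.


Step 1: D = mu * (kT/q)
Step 2: D = 1245 * 0.03042
Step 3: D = 37.87 cm^2/s

37.87


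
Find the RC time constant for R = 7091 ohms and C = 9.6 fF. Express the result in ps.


Step 1: tau = R * C
Step 2: tau = 7091 * 9.6 fF = 7091 * 9.6e-15 F
Step 3: tau = 6.80736e-11 s = 68.0736 ps

68.0736


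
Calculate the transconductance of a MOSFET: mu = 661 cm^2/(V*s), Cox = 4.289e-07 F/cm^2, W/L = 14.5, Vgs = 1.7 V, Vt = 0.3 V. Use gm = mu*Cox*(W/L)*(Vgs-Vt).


Step 1: Vov = Vgs - Vt = 1.7 - 0.3 = 1.4 V
Step 2: gm = mu * Cox * (W/L) * Vov
Step 3: gm = 661 * 4.289e-07 * 14.5 * 1.4 = 5.76e-03 S

5.76e-03


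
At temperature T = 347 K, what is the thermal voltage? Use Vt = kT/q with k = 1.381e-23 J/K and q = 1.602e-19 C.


Step 1: kT = 1.381e-23 * 347 = 4.79207e-21 J
Step 2: Vt = kT/q = 4.79207e-21 / 1.602e-19
Step 3: Vt = 0.02991 V

0.02991


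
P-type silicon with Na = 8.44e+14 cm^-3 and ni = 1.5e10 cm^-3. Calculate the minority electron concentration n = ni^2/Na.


Step 1: Majority hole concentration p ≈ Na = 8.44e+14 cm^-3
Step 2: n = ni^2 / Na = (1.5e10)^2 / 8.44e+14
Step 3: n = 2.67e+05 cm^-3

2.67e+05
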